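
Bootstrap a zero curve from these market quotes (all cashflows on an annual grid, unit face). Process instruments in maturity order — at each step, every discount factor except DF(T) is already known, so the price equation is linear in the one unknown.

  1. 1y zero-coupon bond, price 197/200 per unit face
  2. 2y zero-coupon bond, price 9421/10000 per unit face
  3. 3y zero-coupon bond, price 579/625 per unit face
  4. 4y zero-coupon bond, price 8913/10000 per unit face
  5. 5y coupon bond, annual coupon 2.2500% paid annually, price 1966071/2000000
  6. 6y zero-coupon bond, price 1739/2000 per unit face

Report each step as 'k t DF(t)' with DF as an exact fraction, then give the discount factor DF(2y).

step 1 [1y] zero: DF = P = 197/200 ≈ 0.985000
step 2 [2y] zero: DF = P = 9421/10000 ≈ 0.942100
step 3 [3y] zero: DF = P = 579/625 ≈ 0.926400
step 4 [4y] zero: DF = P = 8913/10000 ≈ 0.891300
step 5 [5y] bond c/1=9/400: DF=(1966071/2000000 − 9/400·(0.985000+0.942100+0.926400+0.891300))/(1+9/400) = 879/1000 ≈ 0.879000
step 6 [6y] zero: DF = P = 1739/2000 ≈ 0.869500

1 1 197/200
2 2 9421/10000
3 3 579/625
4 4 8913/10000
5 5 879/1000
6 6 1739/2000
DF(2y) = 9421/10000 ≈ 0.942100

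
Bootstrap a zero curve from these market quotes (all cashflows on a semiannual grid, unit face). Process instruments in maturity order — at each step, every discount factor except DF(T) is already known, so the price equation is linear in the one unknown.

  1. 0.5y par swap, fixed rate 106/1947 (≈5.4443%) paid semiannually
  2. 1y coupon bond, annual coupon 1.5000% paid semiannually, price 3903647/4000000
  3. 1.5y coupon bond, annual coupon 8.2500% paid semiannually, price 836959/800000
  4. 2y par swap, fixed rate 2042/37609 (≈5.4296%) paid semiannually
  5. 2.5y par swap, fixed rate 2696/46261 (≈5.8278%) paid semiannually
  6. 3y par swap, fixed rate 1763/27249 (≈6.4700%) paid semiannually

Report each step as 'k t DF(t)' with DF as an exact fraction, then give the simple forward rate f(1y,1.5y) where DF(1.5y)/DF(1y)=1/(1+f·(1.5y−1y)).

step 1 [0.5y] swap r/2=53/1947: DF=(1 − 53/1947·(0))/(1+53/1947) = 1947/2000 ≈ 0.973500
step 2 [1y] bond c/2=3/400: DF=(3903647/4000000 − 3/400·(0.973500))/(1+3/400) = 4807/5000 ≈ 0.961400
step 3 [1.5y] bond c/2=33/800: DF=(836959/800000 − 33/800·(0.973500+0.961400))/(1+33/800) = 9281/10000 ≈ 0.928100
step 4 [2y] swap r/2=1021/37609: DF=(1 − 1021/37609·(0.973500+0.961400+0.928100))/(1+1021/37609) = 8979/10000 ≈ 0.897900
step 5 [2.5y] swap r/2=1348/46261: DF=(1 − 1348/46261·(0.973500+0.961400+0.928100+0.897900))/(1+1348/46261) = 2163/2500 ≈ 0.865200
step 6 [3y] swap r/2=1763/54498: DF=(1 − 1763/54498·(0.973500+0.961400+0.928100+0.897900+0.865200))/(1+1763/54498) = 8237/10000 ≈ 0.823700

1 1/2 1947/2000
2 1 4807/5000
3 3/2 9281/10000
4 2 8979/10000
5 5/2 2163/2500
6 3 8237/10000
f(1y,1.5y) = ((4807/5000)/(9281/10000) − 1)/(1/2) = 666/9281 ≈ 7.1760%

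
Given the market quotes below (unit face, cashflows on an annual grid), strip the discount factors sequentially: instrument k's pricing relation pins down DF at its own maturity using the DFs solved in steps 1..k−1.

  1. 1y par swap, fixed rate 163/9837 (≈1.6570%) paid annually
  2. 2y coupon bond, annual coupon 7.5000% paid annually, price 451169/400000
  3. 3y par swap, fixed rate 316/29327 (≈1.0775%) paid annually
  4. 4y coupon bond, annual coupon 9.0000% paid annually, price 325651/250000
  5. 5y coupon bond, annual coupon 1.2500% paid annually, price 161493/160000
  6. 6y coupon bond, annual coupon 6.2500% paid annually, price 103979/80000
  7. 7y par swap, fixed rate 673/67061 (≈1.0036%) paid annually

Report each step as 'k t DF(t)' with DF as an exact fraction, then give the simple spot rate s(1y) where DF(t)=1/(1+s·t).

1 1 9837/10000
2 2 4903/5000
3 3 2421/2500
4 4 9529/10000
5 5 9489/10000
6 6 9389/10000
7 7 9327/10000
s(1y) = (1/(9837/10000) − 1)/(1) = 163/9837 ≈ 1.6570%

step 1 [1y] swap r/1=163/9837: DF=(1 − 163/9837·(0))/(1+163/9837) = 9837/10000 ≈ 0.983700
step 2 [2y] bond c/1=3/40: DF=(451169/400000 − 3/40·(0.983700))/(1+3/40) = 4903/5000 ≈ 0.980600
step 3 [3y] swap r/1=316/29327: DF=(1 − 316/29327·(0.983700+0.980600))/(1+316/29327) = 2421/2500 ≈ 0.968400
step 4 [4y] bond c/1=9/100: DF=(325651/250000 − 9/100·(0.983700+0.980600+0.968400))/(1+9/100) = 9529/10000 ≈ 0.952900
step 5 [5y] bond c/1=1/80: DF=(161493/160000 − 1/80·(0.983700+0.980600+0.968400+0.952900))/(1+1/80) = 9489/10000 ≈ 0.948900
step 6 [6y] bond c/1=1/16: DF=(103979/80000 − 1/16·(0.983700+0.980600+0.968400+0.952900+0.948900))/(1+1/16) = 9389/10000 ≈ 0.938900
step 7 [7y] swap r/1=673/67061: DF=(1 − 673/67061·(0.983700+0.980600+0.968400+0.952900+0.948900+0.938900))/(1+673/67061) = 9327/10000 ≈ 0.932700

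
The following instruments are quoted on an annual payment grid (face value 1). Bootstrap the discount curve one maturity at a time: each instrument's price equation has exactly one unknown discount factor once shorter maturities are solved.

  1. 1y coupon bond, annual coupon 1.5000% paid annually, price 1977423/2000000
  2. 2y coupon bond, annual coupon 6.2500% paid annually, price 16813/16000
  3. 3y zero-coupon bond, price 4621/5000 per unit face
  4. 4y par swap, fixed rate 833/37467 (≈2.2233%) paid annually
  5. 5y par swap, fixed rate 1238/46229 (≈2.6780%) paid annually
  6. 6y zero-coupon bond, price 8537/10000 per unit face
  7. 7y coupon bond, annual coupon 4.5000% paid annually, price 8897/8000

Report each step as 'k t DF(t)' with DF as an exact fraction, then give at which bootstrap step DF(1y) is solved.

step 1 [1y] bond c/1=3/200: DF=(1977423/2000000 − 3/200·(0))/(1+3/200) = 9741/10000 ≈ 0.974100
step 2 [2y] bond c/1=1/16: DF=(16813/16000 − 1/16·(0.974100))/(1+1/16) = 9317/10000 ≈ 0.931700
step 3 [3y] zero: DF = P = 4621/5000 ≈ 0.924200
step 4 [4y] swap r/1=833/37467: DF=(1 − 833/37467·(0.974100+0.931700+0.924200))/(1+833/37467) = 9167/10000 ≈ 0.916700
step 5 [5y] swap r/1=1238/46229: DF=(1 − 1238/46229·(0.974100+0.931700+0.924200+0.916700))/(1+1238/46229) = 4381/5000 ≈ 0.876200
step 6 [6y] zero: DF = P = 8537/10000 ≈ 0.853700
step 7 [7y] bond c/1=9/200: DF=(8897/8000 − 9/200·(0.974100+0.931700+0.924200+0.916700+0.876200+0.853700))/(1+9/200) = 2071/2500 ≈ 0.828400

1 1 9741/10000
2 2 9317/10000
3 3 4621/5000
4 4 9167/10000
5 5 4381/5000
6 6 8537/10000
7 7 2071/2500
DF(1y) is solved at step 1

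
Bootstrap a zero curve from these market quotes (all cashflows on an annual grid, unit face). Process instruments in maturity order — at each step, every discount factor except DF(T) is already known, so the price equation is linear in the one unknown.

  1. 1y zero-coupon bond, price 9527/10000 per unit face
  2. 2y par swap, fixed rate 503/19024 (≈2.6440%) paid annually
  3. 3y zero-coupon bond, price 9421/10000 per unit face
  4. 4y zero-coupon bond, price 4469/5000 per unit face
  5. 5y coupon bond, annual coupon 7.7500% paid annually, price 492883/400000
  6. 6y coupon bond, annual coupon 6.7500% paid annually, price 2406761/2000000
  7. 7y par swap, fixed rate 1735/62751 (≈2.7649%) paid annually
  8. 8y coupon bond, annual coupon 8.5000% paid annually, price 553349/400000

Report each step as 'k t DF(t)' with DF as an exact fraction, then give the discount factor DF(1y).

step 1 [1y] zero: DF = P = 9527/10000 ≈ 0.952700
step 2 [2y] swap r/1=503/19024: DF=(1 − 503/19024·(0.952700))/(1+503/19024) = 9497/10000 ≈ 0.949700
step 3 [3y] zero: DF = P = 9421/10000 ≈ 0.942100
step 4 [4y] zero: DF = P = 4469/5000 ≈ 0.893800
step 5 [5y] bond c/1=31/400: DF=(492883/400000 − 31/400·(0.952700+0.949700+0.942100+0.893800))/(1+31/400) = 8747/10000 ≈ 0.874700
step 6 [6y] bond c/1=27/400: DF=(2406761/2000000 − 27/400·(0.952700+0.949700+0.942100+0.893800+0.874700))/(1+27/400) = 2089/2500 ≈ 0.835600
step 7 [7y] swap r/1=1735/62751: DF=(1 − 1735/62751·(0.952700+0.949700+0.942100+0.893800+0.874700+0.835600))/(1+1735/62751) = 1653/2000 ≈ 0.826500
step 8 [8y] bond c/1=17/200: DF=(553349/400000 − 17/200·(0.952700+0.949700+0.942100+0.893800+0.874700+0.835600+0.826500))/(1+17/200) = 3917/5000 ≈ 0.783400

1 1 9527/10000
2 2 9497/10000
3 3 9421/10000
4 4 4469/5000
5 5 8747/10000
6 6 2089/2500
7 7 1653/2000
8 8 3917/5000
DF(1y) = 9527/10000 ≈ 0.952700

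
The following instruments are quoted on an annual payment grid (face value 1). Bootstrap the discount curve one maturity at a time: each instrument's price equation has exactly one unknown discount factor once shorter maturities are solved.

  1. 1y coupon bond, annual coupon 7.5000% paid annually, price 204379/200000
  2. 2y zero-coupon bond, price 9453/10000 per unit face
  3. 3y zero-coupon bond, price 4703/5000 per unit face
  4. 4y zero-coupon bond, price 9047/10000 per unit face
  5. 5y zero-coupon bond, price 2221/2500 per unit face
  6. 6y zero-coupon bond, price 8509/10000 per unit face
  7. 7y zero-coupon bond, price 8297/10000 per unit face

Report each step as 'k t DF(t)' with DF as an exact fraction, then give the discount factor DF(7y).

step 1 [1y] bond c/1=3/40: DF=(204379/200000 − 3/40·(0))/(1+3/40) = 4753/5000 ≈ 0.950600
step 2 [2y] zero: DF = P = 9453/10000 ≈ 0.945300
step 3 [3y] zero: DF = P = 4703/5000 ≈ 0.940600
step 4 [4y] zero: DF = P = 9047/10000 ≈ 0.904700
step 5 [5y] zero: DF = P = 2221/2500 ≈ 0.888400
step 6 [6y] zero: DF = P = 8509/10000 ≈ 0.850900
step 7 [7y] zero: DF = P = 8297/10000 ≈ 0.829700

1 1 4753/5000
2 2 9453/10000
3 3 4703/5000
4 4 9047/10000
5 5 2221/2500
6 6 8509/10000
7 7 8297/10000
DF(7y) = 8297/10000 ≈ 0.829700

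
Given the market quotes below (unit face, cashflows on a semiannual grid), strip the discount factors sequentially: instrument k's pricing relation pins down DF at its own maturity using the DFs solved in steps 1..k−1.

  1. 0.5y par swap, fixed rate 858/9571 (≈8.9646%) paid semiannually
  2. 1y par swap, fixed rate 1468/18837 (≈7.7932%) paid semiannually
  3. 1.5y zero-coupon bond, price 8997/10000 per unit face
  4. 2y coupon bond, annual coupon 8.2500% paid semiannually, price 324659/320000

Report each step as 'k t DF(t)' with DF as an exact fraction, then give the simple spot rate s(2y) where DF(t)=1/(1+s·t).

step 1 [0.5y] swap r/2=429/9571: DF=(1 − 429/9571·(0))/(1+429/9571) = 9571/10000 ≈ 0.957100
step 2 [1y] swap r/2=734/18837: DF=(1 − 734/18837·(0.957100))/(1+734/18837) = 4633/5000 ≈ 0.926600
step 3 [1.5y] zero: DF = P = 8997/10000 ≈ 0.899700
step 4 [2y] bond c/2=33/800: DF=(324659/320000 − 33/800·(0.957100+0.926600+0.899700))/(1+33/800) = 8641/10000 ≈ 0.864100

1 1/2 9571/10000
2 1 4633/5000
3 3/2 8997/10000
4 2 8641/10000
s(2y) = (1/(8641/10000) − 1)/(2) = 1359/17282 ≈ 7.8637%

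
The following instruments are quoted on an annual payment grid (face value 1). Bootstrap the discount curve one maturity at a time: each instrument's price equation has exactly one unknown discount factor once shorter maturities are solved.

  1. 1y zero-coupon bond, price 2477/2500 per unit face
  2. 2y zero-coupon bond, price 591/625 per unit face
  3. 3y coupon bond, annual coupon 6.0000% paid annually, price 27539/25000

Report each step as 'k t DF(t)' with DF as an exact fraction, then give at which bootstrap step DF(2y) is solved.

step 1 [1y] zero: DF = P = 2477/2500 ≈ 0.990800
step 2 [2y] zero: DF = P = 591/625 ≈ 0.945600
step 3 [3y] bond c/1=3/50: DF=(27539/25000 − 3/50·(0.990800+0.945600))/(1+3/50) = 581/625 ≈ 0.929600

1 1 2477/2500
2 2 591/625
3 3 581/625
DF(2y) is solved at step 2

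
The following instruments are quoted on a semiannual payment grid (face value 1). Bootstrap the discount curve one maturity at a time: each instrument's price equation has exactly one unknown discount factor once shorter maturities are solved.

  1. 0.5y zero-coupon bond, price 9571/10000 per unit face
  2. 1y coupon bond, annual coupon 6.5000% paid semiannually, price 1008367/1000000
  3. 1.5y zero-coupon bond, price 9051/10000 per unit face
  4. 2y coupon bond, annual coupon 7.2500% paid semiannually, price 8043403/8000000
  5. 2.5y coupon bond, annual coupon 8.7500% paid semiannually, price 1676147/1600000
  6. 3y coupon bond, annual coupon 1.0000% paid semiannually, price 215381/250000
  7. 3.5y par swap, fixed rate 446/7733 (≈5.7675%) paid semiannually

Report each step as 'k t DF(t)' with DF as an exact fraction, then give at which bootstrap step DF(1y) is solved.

1 1/2 9571/10000
2 1 1893/2000
3 3/2 9051/10000
4 2 109/125
5 5/2 4247/5000
6 3 8347/10000
7 7/2 1027/1250
DF(1y) is solved at step 2

step 1 [0.5y] zero: DF = P = 9571/10000 ≈ 0.957100
step 2 [1y] bond c/2=13/400: DF=(1008367/1000000 − 13/400·(0.957100))/(1+13/400) = 1893/2000 ≈ 0.946500
step 3 [1.5y] zero: DF = P = 9051/10000 ≈ 0.905100
step 4 [2y] bond c/2=29/800: DF=(8043403/8000000 − 29/800·(0.957100+0.946500+0.905100))/(1+29/800) = 109/125 ≈ 0.872000
step 5 [2.5y] bond c/2=7/160: DF=(1676147/1600000 − 7/160·(0.957100+0.946500+0.905100+0.872000))/(1+7/160) = 4247/5000 ≈ 0.849400
step 6 [3y] bond c/2=1/200: DF=(215381/250000 − 1/200·(0.957100+0.946500+0.905100+0.872000+0.849400))/(1+1/200) = 8347/10000 ≈ 0.834700
step 7 [3.5y] swap r/2=223/7733: DF=(1 − 223/7733·(0.957100+0.946500+0.905100+0.872000+0.849400+0.834700))/(1+223/7733) = 1027/1250 ≈ 0.821600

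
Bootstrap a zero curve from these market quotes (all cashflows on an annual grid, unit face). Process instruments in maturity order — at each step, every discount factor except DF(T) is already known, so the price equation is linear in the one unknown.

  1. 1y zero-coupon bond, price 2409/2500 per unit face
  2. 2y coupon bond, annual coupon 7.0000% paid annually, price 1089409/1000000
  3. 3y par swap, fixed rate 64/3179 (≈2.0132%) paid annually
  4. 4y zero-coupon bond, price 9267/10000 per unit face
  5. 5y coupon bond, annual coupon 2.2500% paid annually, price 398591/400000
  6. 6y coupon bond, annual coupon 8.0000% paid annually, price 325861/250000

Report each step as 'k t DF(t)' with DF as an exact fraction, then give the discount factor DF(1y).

1 1 2409/2500
2 2 9551/10000
3 3 589/625
4 4 9267/10000
5 5 557/625
6 6 8603/10000
DF(1y) = 2409/2500 ≈ 0.963600

step 1 [1y] zero: DF = P = 2409/2500 ≈ 0.963600
step 2 [2y] bond c/1=7/100: DF=(1089409/1000000 − 7/100·(0.963600))/(1+7/100) = 9551/10000 ≈ 0.955100
step 3 [3y] swap r/1=64/3179: DF=(1 − 64/3179·(0.963600+0.955100))/(1+64/3179) = 589/625 ≈ 0.942400
step 4 [4y] zero: DF = P = 9267/10000 ≈ 0.926700
step 5 [5y] bond c/1=9/400: DF=(398591/400000 − 9/400·(0.963600+0.955100+0.942400+0.926700))/(1+9/400) = 557/625 ≈ 0.891200
step 6 [6y] bond c/1=2/25: DF=(325861/250000 − 2/25·(0.963600+0.955100+0.942400+0.926700+0.891200))/(1+2/25) = 8603/10000 ≈ 0.860300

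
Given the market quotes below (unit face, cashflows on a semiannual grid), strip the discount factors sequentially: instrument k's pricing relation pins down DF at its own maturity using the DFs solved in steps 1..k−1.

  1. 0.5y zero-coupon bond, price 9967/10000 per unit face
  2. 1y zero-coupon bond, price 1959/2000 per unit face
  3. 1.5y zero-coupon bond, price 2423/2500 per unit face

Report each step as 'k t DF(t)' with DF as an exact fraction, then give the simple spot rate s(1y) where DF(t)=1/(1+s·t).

step 1 [0.5y] zero: DF = P = 9967/10000 ≈ 0.996700
step 2 [1y] zero: DF = P = 1959/2000 ≈ 0.979500
step 3 [1.5y] zero: DF = P = 2423/2500 ≈ 0.969200

1 1/2 9967/10000
2 1 1959/2000
3 3/2 2423/2500
s(1y) = (1/(1959/2000) − 1)/(1) = 41/1959 ≈ 2.0929%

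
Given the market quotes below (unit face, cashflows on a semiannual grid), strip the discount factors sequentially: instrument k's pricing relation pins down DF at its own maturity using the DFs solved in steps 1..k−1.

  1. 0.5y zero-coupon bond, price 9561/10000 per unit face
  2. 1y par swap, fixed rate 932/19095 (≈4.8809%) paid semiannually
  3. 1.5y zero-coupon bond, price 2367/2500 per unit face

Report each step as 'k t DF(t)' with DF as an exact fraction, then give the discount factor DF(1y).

step 1 [0.5y] zero: DF = P = 9561/10000 ≈ 0.956100
step 2 [1y] swap r/2=466/19095: DF=(1 − 466/19095·(0.956100))/(1+466/19095) = 4767/5000 ≈ 0.953400
step 3 [1.5y] zero: DF = P = 2367/2500 ≈ 0.946800

1 1/2 9561/10000
2 1 4767/5000
3 3/2 2367/2500
DF(1y) = 4767/5000 ≈ 0.953400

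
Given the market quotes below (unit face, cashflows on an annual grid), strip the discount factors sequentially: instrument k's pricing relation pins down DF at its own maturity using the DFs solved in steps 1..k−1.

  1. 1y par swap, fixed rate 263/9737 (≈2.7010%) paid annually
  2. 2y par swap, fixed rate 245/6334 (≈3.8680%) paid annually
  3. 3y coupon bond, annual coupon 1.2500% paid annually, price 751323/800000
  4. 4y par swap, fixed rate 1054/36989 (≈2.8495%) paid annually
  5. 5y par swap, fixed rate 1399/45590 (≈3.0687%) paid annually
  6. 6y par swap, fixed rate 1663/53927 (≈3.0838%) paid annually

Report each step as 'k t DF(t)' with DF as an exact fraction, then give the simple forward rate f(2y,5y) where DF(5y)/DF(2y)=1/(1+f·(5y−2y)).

step 1 [1y] swap r/1=263/9737: DF=(1 − 263/9737·(0))/(1+263/9737) = 9737/10000 ≈ 0.973700
step 2 [2y] swap r/1=245/6334: DF=(1 − 245/6334·(0.973700))/(1+245/6334) = 1853/2000 ≈ 0.926500
step 3 [3y] bond c/1=1/80: DF=(751323/800000 − 1/80·(0.973700+0.926500))/(1+1/80) = 9041/10000 ≈ 0.904100
step 4 [4y] swap r/1=1054/36989: DF=(1 − 1054/36989·(0.973700+0.926500+0.904100))/(1+1054/36989) = 4473/5000 ≈ 0.894600
step 5 [5y] swap r/1=1399/45590: DF=(1 − 1399/45590·(0.973700+0.926500+0.904100+0.894600))/(1+1399/45590) = 8601/10000 ≈ 0.860100
step 6 [6y] swap r/1=1663/53927: DF=(1 − 1663/53927·(0.973700+0.926500+0.904100+0.894600+0.860100))/(1+1663/53927) = 8337/10000 ≈ 0.833700

1 1 9737/10000
2 2 1853/2000
3 3 9041/10000
4 4 4473/5000
5 5 8601/10000
6 6 8337/10000
f(2y,5y) = ((1853/2000)/(8601/10000) − 1)/(3) = 664/25803 ≈ 2.5733%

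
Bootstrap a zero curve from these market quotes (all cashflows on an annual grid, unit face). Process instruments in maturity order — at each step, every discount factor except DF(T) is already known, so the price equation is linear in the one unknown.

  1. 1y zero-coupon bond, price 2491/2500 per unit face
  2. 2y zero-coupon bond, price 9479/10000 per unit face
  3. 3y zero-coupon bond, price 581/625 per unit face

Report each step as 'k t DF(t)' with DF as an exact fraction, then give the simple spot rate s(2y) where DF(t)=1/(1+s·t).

1 1 2491/2500
2 2 9479/10000
3 3 581/625
s(2y) = (1/(9479/10000) − 1)/(2) = 521/18958 ≈ 2.7482%

step 1 [1y] zero: DF = P = 2491/2500 ≈ 0.996400
step 2 [2y] zero: DF = P = 9479/10000 ≈ 0.947900
step 3 [3y] zero: DF = P = 581/625 ≈ 0.929600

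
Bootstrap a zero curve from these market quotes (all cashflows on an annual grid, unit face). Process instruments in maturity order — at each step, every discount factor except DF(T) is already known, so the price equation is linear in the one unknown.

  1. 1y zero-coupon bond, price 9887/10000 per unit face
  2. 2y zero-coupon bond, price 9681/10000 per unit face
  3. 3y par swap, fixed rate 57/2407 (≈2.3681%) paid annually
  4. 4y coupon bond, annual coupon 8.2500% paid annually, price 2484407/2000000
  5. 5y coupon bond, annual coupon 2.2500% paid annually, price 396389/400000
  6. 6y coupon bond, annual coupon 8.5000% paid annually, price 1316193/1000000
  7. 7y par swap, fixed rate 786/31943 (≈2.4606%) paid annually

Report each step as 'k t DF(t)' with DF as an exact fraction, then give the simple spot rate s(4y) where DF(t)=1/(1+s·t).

1 1 9887/10000
2 2 9681/10000
3 3 2329/2500
4 4 4637/5000
5 5 2213/2500
6 6 528/625
7 7 2107/2500
s(4y) = (1/(4637/5000) − 1)/(4) = 363/18548 ≈ 1.9571%

step 1 [1y] zero: DF = P = 9887/10000 ≈ 0.988700
step 2 [2y] zero: DF = P = 9681/10000 ≈ 0.968100
step 3 [3y] swap r/1=57/2407: DF=(1 − 57/2407·(0.988700+0.968100))/(1+57/2407) = 2329/2500 ≈ 0.931600
step 4 [4y] bond c/1=33/400: DF=(2484407/2000000 − 33/400·(0.988700+0.968100+0.931600))/(1+33/400) = 4637/5000 ≈ 0.927400
step 5 [5y] bond c/1=9/400: DF=(396389/400000 − 9/400·(0.988700+0.968100+0.931600+0.927400))/(1+9/400) = 2213/2500 ≈ 0.885200
step 6 [6y] bond c/1=17/200: DF=(1316193/1000000 − 17/200·(0.988700+0.968100+0.931600+0.927400+0.885200))/(1+17/200) = 528/625 ≈ 0.844800
step 7 [7y] swap r/1=786/31943: DF=(1 − 786/31943·(0.988700+0.968100+0.931600+0.927400+0.885200+0.844800))/(1+786/31943) = 2107/2500 ≈ 0.842800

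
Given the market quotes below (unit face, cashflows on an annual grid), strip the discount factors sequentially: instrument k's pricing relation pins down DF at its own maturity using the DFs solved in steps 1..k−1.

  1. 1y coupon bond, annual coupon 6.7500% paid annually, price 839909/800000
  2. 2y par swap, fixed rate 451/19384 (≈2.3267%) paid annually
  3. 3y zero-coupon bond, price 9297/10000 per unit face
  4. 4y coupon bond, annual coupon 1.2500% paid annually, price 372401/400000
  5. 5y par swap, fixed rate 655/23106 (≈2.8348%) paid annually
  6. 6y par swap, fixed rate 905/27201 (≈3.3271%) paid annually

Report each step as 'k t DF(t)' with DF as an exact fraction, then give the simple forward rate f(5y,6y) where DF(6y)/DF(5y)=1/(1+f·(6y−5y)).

step 1 [1y] bond c/1=27/400: DF=(839909/800000 − 27/400·(0))/(1+27/400) = 1967/2000 ≈ 0.983500
step 2 [2y] swap r/1=451/19384: DF=(1 − 451/19384·(0.983500))/(1+451/19384) = 9549/10000 ≈ 0.954900
step 3 [3y] zero: DF = P = 9297/10000 ≈ 0.929700
step 4 [4y] bond c/1=1/80: DF=(372401/400000 − 1/80·(0.983500+0.954900+0.929700))/(1+1/80) = 8841/10000 ≈ 0.884100
step 5 [5y] swap r/1=655/23106: DF=(1 − 655/23106·(0.983500+0.954900+0.929700+0.884100))/(1+655/23106) = 869/1000 ≈ 0.869000
step 6 [6y] swap r/1=905/27201: DF=(1 − 905/27201·(0.983500+0.954900+0.929700+0.884100+0.869000))/(1+905/27201) = 819/1000 ≈ 0.819000

1 1 1967/2000
2 2 9549/10000
3 3 9297/10000
4 4 8841/10000
5 5 869/1000
6 6 819/1000
f(5y,6y) = ((869/1000)/(819/1000) − 1)/(1) = 50/819 ≈ 6.1050%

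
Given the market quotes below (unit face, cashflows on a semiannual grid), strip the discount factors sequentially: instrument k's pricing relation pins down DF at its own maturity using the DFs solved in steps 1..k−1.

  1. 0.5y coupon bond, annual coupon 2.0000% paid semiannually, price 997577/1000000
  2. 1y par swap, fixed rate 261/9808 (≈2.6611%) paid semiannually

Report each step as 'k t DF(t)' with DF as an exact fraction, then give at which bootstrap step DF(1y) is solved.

1 1/2 9877/10000
2 1 9739/10000
DF(1y) is solved at step 2

step 1 [0.5y] bond c/2=1/100: DF=(997577/1000000 − 1/100·(0))/(1+1/100) = 9877/10000 ≈ 0.987700
step 2 [1y] swap r/2=261/19616: DF=(1 − 261/19616·(0.987700))/(1+261/19616) = 9739/10000 ≈ 0.973900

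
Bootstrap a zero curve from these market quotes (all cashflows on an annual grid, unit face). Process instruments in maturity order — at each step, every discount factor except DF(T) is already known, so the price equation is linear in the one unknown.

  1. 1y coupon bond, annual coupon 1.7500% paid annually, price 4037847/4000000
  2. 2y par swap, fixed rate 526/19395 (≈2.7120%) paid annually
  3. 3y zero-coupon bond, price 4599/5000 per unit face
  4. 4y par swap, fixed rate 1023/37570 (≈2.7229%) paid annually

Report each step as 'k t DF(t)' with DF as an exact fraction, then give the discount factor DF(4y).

step 1 [1y] bond c/1=7/400: DF=(4037847/4000000 − 7/400·(0))/(1+7/400) = 9921/10000 ≈ 0.992100
step 2 [2y] swap r/1=526/19395: DF=(1 − 526/19395·(0.992100))/(1+526/19395) = 4737/5000 ≈ 0.947400
step 3 [3y] zero: DF = P = 4599/5000 ≈ 0.919800
step 4 [4y] swap r/1=1023/37570: DF=(1 − 1023/37570·(0.992100+0.947400+0.919800))/(1+1023/37570) = 8977/10000 ≈ 0.897700

1 1 9921/10000
2 2 4737/5000
3 3 4599/5000
4 4 8977/10000
DF(4y) = 8977/10000 ≈ 0.897700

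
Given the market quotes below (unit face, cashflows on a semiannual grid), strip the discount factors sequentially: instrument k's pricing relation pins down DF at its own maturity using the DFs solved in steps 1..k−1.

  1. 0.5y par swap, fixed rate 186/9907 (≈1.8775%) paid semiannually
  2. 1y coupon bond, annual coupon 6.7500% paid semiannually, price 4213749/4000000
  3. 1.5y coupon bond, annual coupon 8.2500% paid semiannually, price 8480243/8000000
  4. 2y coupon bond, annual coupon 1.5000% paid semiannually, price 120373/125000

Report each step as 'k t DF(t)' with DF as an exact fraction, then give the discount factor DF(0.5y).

step 1 [0.5y] swap r/2=93/9907: DF=(1 − 93/9907·(0))/(1+93/9907) = 9907/10000 ≈ 0.990700
step 2 [1y] bond c/2=27/800: DF=(4213749/4000000 − 27/800·(0.990700))/(1+27/800) = 9867/10000 ≈ 0.986700
step 3 [1.5y] bond c/2=33/800: DF=(8480243/8000000 − 33/800·(0.990700+0.986700))/(1+33/800) = 9397/10000 ≈ 0.939700
step 4 [2y] bond c/2=3/400: DF=(120373/125000 − 3/400·(0.990700+0.986700+0.939700))/(1+3/400) = 9341/10000 ≈ 0.934100

1 1/2 9907/10000
2 1 9867/10000
3 3/2 9397/10000
4 2 9341/10000
DF(0.5y) = 9907/10000 ≈ 0.990700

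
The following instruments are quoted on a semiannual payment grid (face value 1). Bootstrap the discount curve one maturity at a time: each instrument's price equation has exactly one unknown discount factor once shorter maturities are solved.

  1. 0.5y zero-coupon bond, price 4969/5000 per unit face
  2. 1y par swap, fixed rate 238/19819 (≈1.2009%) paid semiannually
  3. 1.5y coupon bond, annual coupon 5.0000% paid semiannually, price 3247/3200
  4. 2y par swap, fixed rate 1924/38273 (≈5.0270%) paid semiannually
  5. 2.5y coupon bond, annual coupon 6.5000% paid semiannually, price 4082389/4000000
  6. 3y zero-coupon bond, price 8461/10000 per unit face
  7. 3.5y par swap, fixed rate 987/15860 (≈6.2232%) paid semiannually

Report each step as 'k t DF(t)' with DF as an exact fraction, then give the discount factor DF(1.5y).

step 1 [0.5y] zero: DF = P = 4969/5000 ≈ 0.993800
step 2 [1y] swap r/2=119/19819: DF=(1 − 119/19819·(0.993800))/(1+119/19819) = 9881/10000 ≈ 0.988100
step 3 [1.5y] bond c/2=1/40: DF=(3247/3200 − 1/40·(0.993800+0.988100))/(1+1/40) = 1177/1250 ≈ 0.941600
step 4 [2y] swap r/2=962/38273: DF=(1 − 962/38273·(0.993800+0.988100+0.941600))/(1+962/38273) = 4519/5000 ≈ 0.903800
step 5 [2.5y] bond c/2=13/400: DF=(4082389/4000000 − 13/400·(0.993800+0.988100+0.941600+0.903800))/(1+13/400) = 217/250 ≈ 0.868000
step 6 [3y] zero: DF = P = 8461/10000 ≈ 0.846100
step 7 [3.5y] swap r/2=987/31720: DF=(1 − 987/31720·(0.993800+0.988100+0.941600+0.903800+0.868000+0.846100))/(1+987/31720) = 4013/5000 ≈ 0.802600

1 1/2 4969/5000
2 1 9881/10000
3 3/2 1177/1250
4 2 4519/5000
5 5/2 217/250
6 3 8461/10000
7 7/2 4013/5000
DF(1.5y) = 1177/1250 ≈ 0.941600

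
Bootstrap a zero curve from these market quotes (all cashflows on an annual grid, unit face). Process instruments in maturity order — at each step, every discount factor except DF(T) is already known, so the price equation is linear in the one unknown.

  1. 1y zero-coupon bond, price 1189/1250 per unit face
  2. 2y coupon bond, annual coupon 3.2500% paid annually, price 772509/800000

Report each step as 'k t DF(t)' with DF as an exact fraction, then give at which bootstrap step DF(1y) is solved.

step 1 [1y] zero: DF = P = 1189/1250 ≈ 0.951200
step 2 [2y] bond c/1=13/400: DF=(772509/800000 − 13/400·(0.951200))/(1+13/400) = 9053/10000 ≈ 0.905300

1 1 1189/1250
2 2 9053/10000
DF(1y) is solved at step 1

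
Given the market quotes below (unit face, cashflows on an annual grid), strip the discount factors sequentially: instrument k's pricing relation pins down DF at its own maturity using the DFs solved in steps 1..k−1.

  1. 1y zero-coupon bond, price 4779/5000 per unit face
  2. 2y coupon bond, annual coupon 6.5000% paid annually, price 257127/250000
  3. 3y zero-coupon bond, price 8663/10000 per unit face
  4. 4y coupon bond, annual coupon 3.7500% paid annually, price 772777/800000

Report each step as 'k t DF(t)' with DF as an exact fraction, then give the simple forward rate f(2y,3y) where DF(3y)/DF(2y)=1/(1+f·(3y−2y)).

1 1 4779/5000
2 2 4537/5000
3 3 8663/10000
4 4 2081/2500
f(2y,3y) = ((4537/5000)/(8663/10000) − 1)/(1) = 411/8663 ≈ 4.7443%

step 1 [1y] zero: DF = P = 4779/5000 ≈ 0.955800
step 2 [2y] bond c/1=13/200: DF=(257127/250000 − 13/200·(0.955800))/(1+13/200) = 4537/5000 ≈ 0.907400
step 3 [3y] zero: DF = P = 8663/10000 ≈ 0.866300
step 4 [4y] bond c/1=3/80: DF=(772777/800000 − 3/80·(0.955800+0.907400+0.866300))/(1+3/80) = 2081/2500 ≈ 0.832400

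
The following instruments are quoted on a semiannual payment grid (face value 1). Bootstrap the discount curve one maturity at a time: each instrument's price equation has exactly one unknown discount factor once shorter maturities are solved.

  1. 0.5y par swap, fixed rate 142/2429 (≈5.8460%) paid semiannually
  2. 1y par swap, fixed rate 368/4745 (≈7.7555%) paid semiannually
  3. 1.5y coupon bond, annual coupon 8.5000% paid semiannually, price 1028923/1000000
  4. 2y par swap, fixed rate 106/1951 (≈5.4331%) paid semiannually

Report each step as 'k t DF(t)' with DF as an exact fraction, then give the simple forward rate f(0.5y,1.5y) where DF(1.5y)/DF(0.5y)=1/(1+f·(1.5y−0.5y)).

1 1/2 2429/2500
2 1 579/625
3 3/2 1137/1250
4 2 8993/10000
f(0.5y,1.5y) = ((2429/2500)/(1137/1250) − 1)/(1) = 155/2274 ≈ 6.8162%

step 1 [0.5y] swap r/2=71/2429: DF=(1 − 71/2429·(0))/(1+71/2429) = 2429/2500 ≈ 0.971600
step 2 [1y] swap r/2=184/4745: DF=(1 − 184/4745·(0.971600))/(1+184/4745) = 579/625 ≈ 0.926400
step 3 [1.5y] bond c/2=17/400: DF=(1028923/1000000 − 17/400·(0.971600+0.926400))/(1+17/400) = 1137/1250 ≈ 0.909600
step 4 [2y] swap r/2=53/1951: DF=(1 − 53/1951·(0.971600+0.926400+0.909600))/(1+53/1951) = 8993/10000 ≈ 0.899300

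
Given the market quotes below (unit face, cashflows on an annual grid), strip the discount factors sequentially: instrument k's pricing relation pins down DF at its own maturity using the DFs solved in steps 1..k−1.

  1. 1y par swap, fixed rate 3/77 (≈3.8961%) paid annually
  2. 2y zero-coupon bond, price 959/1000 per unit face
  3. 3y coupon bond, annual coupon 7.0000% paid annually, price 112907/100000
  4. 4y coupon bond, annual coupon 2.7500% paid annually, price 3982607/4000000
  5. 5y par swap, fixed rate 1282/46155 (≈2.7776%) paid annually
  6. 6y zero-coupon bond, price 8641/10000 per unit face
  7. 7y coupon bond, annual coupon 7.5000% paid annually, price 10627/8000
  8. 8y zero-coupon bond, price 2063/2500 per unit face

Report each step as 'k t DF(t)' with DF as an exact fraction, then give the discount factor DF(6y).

step 1 [1y] swap r/1=3/77: DF=(1 − 3/77·(0))/(1+3/77) = 77/80 ≈ 0.962500
step 2 [2y] zero: DF = P = 959/1000 ≈ 0.959000
step 3 [3y] bond c/1=7/100: DF=(112907/100000 − 7/100·(0.962500+0.959000))/(1+7/100) = 1859/2000 ≈ 0.929500
step 4 [4y] bond c/1=11/400: DF=(3982607/4000000 − 11/400·(0.962500+0.959000+0.929500))/(1+11/400) = 8927/10000 ≈ 0.892700
step 5 [5y] swap r/1=1282/46155: DF=(1 − 1282/46155·(0.962500+0.959000+0.929500+0.892700))/(1+1282/46155) = 4359/5000 ≈ 0.871800
step 6 [6y] zero: DF = P = 8641/10000 ≈ 0.864100
step 7 [7y] bond c/1=3/40: DF=(10627/8000 − 3/40·(0.962500+0.959000+0.929500+0.892700+0.871800+0.864100))/(1+3/40) = 4267/5000 ≈ 0.853400
step 8 [8y] zero: DF = P = 2063/2500 ≈ 0.825200

1 1 77/80
2 2 959/1000
3 3 1859/2000
4 4 8927/10000
5 5 4359/5000
6 6 8641/10000
7 7 4267/5000
8 8 2063/2500
DF(6y) = 8641/10000 ≈ 0.864100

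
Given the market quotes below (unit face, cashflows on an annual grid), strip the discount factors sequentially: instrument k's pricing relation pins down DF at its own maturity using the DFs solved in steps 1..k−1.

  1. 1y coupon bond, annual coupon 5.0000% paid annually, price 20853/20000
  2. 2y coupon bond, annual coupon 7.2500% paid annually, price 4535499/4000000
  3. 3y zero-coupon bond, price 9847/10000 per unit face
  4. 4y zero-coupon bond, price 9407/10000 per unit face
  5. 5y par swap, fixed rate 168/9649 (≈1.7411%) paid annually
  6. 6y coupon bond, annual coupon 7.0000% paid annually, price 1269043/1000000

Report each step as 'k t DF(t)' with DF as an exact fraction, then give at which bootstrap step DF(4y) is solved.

1 1 993/1000
2 2 9901/10000
3 3 9847/10000
4 4 9407/10000
5 5 229/250
6 6 544/625
DF(4y) is solved at step 4

step 1 [1y] bond c/1=1/20: DF=(20853/20000 − 1/20·(0))/(1+1/20) = 993/1000 ≈ 0.993000
step 2 [2y] bond c/1=29/400: DF=(4535499/4000000 − 29/400·(0.993000))/(1+29/400) = 9901/10000 ≈ 0.990100
step 3 [3y] zero: DF = P = 9847/10000 ≈ 0.984700
step 4 [4y] zero: DF = P = 9407/10000 ≈ 0.940700
step 5 [5y] swap r/1=168/9649: DF=(1 − 168/9649·(0.993000+0.990100+0.984700+0.940700))/(1+168/9649) = 229/250 ≈ 0.916000
step 6 [6y] bond c/1=7/100: DF=(1269043/1000000 − 7/100·(0.993000+0.990100+0.984700+0.940700+0.916000))/(1+7/100) = 544/625 ≈ 0.870400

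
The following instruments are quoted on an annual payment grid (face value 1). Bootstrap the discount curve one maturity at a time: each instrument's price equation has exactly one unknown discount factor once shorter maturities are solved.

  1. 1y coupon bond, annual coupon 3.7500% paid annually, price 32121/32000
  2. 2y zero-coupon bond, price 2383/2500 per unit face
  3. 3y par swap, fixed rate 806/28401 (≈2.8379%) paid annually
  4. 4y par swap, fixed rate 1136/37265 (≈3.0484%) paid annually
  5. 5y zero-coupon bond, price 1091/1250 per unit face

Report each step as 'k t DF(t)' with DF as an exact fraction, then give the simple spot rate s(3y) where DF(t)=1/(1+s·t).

step 1 [1y] bond c/1=3/80: DF=(32121/32000 − 3/80·(0))/(1+3/80) = 387/400 ≈ 0.967500
step 2 [2y] zero: DF = P = 2383/2500 ≈ 0.953200
step 3 [3y] swap r/1=806/28401: DF=(1 − 806/28401·(0.967500+0.953200))/(1+806/28401) = 4597/5000 ≈ 0.919400
step 4 [4y] swap r/1=1136/37265: DF=(1 − 1136/37265·(0.967500+0.953200+0.919400))/(1+1136/37265) = 554/625 ≈ 0.886400
step 5 [5y] zero: DF = P = 1091/1250 ≈ 0.872800

1 1 387/400
2 2 2383/2500
3 3 4597/5000
4 4 554/625
5 5 1091/1250
s(3y) = (1/(4597/5000) − 1)/(3) = 403/13791 ≈ 2.9222%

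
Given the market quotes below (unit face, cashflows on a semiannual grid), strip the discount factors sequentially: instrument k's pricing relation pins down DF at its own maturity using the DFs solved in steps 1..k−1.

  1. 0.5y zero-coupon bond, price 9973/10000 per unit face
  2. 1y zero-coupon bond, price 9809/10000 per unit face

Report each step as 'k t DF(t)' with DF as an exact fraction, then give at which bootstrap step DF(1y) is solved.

1 1/2 9973/10000
2 1 9809/10000
DF(1y) is solved at step 2

step 1 [0.5y] zero: DF = P = 9973/10000 ≈ 0.997300
step 2 [1y] zero: DF = P = 9809/10000 ≈ 0.980900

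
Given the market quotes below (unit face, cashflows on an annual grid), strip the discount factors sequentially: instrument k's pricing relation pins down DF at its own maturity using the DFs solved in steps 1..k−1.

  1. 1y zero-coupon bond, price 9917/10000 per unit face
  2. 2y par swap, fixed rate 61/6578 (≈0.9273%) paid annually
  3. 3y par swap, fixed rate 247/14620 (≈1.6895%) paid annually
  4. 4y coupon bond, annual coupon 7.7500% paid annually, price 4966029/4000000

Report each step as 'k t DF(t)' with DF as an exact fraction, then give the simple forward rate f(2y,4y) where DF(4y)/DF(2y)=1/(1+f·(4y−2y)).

1 1 9917/10000
2 2 9817/10000
3 3 4753/5000
4 4 9419/10000
f(2y,4y) = ((9817/10000)/(9419/10000) − 1)/(2) = 199/9419 ≈ 2.1128%

step 1 [1y] zero: DF = P = 9917/10000 ≈ 0.991700
step 2 [2y] swap r/1=61/6578: DF=(1 − 61/6578·(0.991700))/(1+61/6578) = 9817/10000 ≈ 0.981700
step 3 [3y] swap r/1=247/14620: DF=(1 − 247/14620·(0.991700+0.981700))/(1+247/14620) = 4753/5000 ≈ 0.950600
step 4 [4y] bond c/1=31/400: DF=(4966029/4000000 − 31/400·(0.991700+0.981700+0.950600))/(1+31/400) = 9419/10000 ≈ 0.941900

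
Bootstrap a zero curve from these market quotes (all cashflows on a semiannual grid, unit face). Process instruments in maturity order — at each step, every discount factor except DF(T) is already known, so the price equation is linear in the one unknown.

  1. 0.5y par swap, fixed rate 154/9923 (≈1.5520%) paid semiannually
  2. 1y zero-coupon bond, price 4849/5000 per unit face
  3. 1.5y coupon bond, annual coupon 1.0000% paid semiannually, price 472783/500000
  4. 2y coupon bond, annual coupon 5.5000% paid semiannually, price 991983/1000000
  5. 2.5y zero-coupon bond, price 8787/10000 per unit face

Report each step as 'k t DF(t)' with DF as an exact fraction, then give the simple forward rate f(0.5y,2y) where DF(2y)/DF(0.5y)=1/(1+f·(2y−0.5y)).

step 1 [0.5y] swap r/2=77/9923: DF=(1 − 77/9923·(0))/(1+77/9923) = 9923/10000 ≈ 0.992300
step 2 [1y] zero: DF = P = 4849/5000 ≈ 0.969800
step 3 [1.5y] bond c/2=1/200: DF=(472783/500000 − 1/200·(0.992300+0.969800))/(1+1/200) = 9311/10000 ≈ 0.931100
step 4 [2y] bond c/2=11/400: DF=(991983/1000000 − 11/400·(0.992300+0.969800+0.931100))/(1+11/400) = 111/125 ≈ 0.888000
step 5 [2.5y] zero: DF = P = 8787/10000 ≈ 0.878700

1 1/2 9923/10000
2 1 4849/5000
3 3/2 9311/10000
4 2 111/125
5 5/2 8787/10000
f(0.5y,2y) = ((9923/10000)/(111/125) − 1)/(3/2) = 1043/13320 ≈ 7.8303%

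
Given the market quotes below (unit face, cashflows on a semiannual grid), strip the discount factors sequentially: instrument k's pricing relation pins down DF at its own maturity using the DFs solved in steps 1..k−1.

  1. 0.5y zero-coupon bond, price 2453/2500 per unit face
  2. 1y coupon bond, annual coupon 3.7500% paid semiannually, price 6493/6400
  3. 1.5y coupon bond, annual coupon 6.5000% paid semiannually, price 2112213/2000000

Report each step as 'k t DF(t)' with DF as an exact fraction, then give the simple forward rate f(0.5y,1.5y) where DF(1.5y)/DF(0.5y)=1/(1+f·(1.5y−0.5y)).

1 1/2 2453/2500
2 1 4889/5000
3 3/2 2403/2500
f(0.5y,1.5y) = ((2453/2500)/(2403/2500) − 1)/(1) = 50/2403 ≈ 2.0807%

step 1 [0.5y] zero: DF = P = 2453/2500 ≈ 0.981200
step 2 [1y] bond c/2=3/160: DF=(6493/6400 − 3/160·(0.981200))/(1+3/160) = 4889/5000 ≈ 0.977800
step 3 [1.5y] bond c/2=13/400: DF=(2112213/2000000 − 13/400·(0.981200+0.977800))/(1+13/400) = 2403/2500 ≈ 0.961200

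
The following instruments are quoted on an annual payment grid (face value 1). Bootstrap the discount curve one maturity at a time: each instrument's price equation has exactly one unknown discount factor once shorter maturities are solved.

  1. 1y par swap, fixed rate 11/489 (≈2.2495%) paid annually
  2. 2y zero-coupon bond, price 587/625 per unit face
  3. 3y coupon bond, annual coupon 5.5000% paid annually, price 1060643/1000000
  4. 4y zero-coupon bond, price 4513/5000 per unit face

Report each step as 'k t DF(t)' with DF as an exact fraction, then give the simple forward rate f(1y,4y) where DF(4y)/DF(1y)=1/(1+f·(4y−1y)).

1 1 489/500
2 2 587/625
3 3 4527/5000
4 4 4513/5000
f(1y,4y) = ((489/500)/(4513/5000) − 1)/(3) = 377/13539 ≈ 2.7845%

step 1 [1y] swap r/1=11/489: DF=(1 − 11/489·(0))/(1+11/489) = 489/500 ≈ 0.978000
step 2 [2y] zero: DF = P = 587/625 ≈ 0.939200
step 3 [3y] bond c/1=11/200: DF=(1060643/1000000 − 11/200·(0.978000+0.939200))/(1+11/200) = 4527/5000 ≈ 0.905400
step 4 [4y] zero: DF = P = 4513/5000 ≈ 0.902600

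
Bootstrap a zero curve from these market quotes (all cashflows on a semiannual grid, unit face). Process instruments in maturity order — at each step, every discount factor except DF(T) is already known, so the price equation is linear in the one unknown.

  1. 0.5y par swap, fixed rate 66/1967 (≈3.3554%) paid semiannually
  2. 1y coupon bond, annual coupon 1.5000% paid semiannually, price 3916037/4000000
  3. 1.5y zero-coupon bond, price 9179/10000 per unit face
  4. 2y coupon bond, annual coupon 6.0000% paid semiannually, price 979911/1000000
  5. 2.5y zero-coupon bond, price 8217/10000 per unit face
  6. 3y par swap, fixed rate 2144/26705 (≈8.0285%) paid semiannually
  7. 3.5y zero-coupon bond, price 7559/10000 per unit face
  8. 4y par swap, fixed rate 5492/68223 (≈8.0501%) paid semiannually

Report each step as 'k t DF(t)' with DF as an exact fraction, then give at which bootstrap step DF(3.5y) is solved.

step 1 [0.5y] swap r/2=33/1967: DF=(1 − 33/1967·(0))/(1+33/1967) = 1967/2000 ≈ 0.983500
step 2 [1y] bond c/2=3/400: DF=(3916037/4000000 − 3/400·(0.983500))/(1+3/400) = 2411/2500 ≈ 0.964400
step 3 [1.5y] zero: DF = P = 9179/10000 ≈ 0.917900
step 4 [2y] bond c/2=3/100: DF=(979911/1000000 − 3/100·(0.983500+0.964400+0.917900))/(1+3/100) = 8679/10000 ≈ 0.867900
step 5 [2.5y] zero: DF = P = 8217/10000 ≈ 0.821700
step 6 [3y] swap r/2=1072/26705: DF=(1 − 1072/26705·(0.983500+0.964400+0.917900+0.867900+0.821700))/(1+1072/26705) = 491/625 ≈ 0.785600
step 7 [3.5y] zero: DF = P = 7559/10000 ≈ 0.755900
step 8 [4y] swap r/2=2746/68223: DF=(1 − 2746/68223·(0.983500+0.964400+0.917900+0.867900+0.821700+0.785600+0.755900))/(1+2746/68223) = 3627/5000 ≈ 0.725400

1 1/2 1967/2000
2 1 2411/2500
3 3/2 9179/10000
4 2 8679/10000
5 5/2 8217/10000
6 3 491/625
7 7/2 7559/10000
8 4 3627/5000
DF(3.5y) is solved at step 7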